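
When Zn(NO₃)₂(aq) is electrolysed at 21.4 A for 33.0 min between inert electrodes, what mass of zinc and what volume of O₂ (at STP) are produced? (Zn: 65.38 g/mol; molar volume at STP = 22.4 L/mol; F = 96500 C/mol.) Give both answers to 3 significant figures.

Q = 21.4 × 1980 = 42370 C; n(e⁻) = 42370 / 96500 = 0.4391 mol
Cathode: Zn²⁺ + 2e⁻ → Zn → n(Zn) = 0.4391/2 = 0.2196 mol → 14.4 g
Anode: 2H₂O → O₂ + 4H⁺ + 4e⁻ → n(O₂) = 0.4391/4 = 0.1098 mol → 2.46 L

14.4 g Zn; 2.46 L O₂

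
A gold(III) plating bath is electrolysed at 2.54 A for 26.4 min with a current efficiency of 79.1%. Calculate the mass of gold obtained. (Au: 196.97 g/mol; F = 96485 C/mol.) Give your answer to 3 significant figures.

Q = 2.54 × 1584 = 4023 C
n(e⁻) = 4023 / 96485 = 0.04170 mol
Au³⁺ + 3e⁻ → Au, so theoretical m(Au) = 0.01390 × 196.97 = 2.738 g
Actual mass = 79.1% × 2.738 = 2.17 g

2.17 g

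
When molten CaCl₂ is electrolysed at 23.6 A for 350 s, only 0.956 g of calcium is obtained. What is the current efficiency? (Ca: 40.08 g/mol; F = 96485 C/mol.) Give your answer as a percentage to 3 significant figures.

Q = 23.6 × 350 = 8260 C
n(e⁻) = 8260 / 96485 = 0.08561 mol
Ca²⁺ + 2e⁻ → Ca, so theoretical n(Ca) = 0.04281 mol → 1.716 g
Efficiency = 0.956 / 1.716 = 0.5571 = 55.7%

55.7%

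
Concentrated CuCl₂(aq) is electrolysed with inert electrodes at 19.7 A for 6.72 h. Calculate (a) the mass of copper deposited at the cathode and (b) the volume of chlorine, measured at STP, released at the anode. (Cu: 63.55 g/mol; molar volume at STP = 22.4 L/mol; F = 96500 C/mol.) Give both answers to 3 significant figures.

157 g Cu; 55.3 L Cl₂

Q = 19.7 × 24192 = 4.766×10^5 C; n(e⁻) = 4.766×10^5 / 96500 = 4.939 mol
Cathode: Cu²⁺ + 2e⁻ → Cu → n(Cu) = 4.939/2 = 2.470 mol → 157 g
Anode: 2Cl⁻ → Cl₂ + 2e⁻ → n(Cl₂) = 4.939/2 = 2.470 mol → 55.3 L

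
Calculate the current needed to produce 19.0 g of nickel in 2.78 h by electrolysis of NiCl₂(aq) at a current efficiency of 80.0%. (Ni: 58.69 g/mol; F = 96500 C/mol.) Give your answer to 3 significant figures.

7.80 A

n(Ni) = 19.0 / 58.69 = 0.3237 mol
Ni²⁺ + 2e⁻ → Ni, so n(e⁻) = 2 × 0.3237 = 0.6474 mol
Q = 0.6474 × 96500 / 0.800 = 78090 C
I = Q / t = 78090 / 10008 s = 7.80 A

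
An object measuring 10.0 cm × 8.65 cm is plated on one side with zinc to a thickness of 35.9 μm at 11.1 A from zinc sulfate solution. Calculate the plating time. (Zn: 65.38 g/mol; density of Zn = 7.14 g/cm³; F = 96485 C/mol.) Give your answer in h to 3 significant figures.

Plated area = 10.0 × 8.65 = 86.50 cm²
Volume = 86.50 × 35.9×10⁻⁴ cm = 0.3105 cm³
m(Zn) = 0.3105 × 7.14 = 2.217 g
n(Zn) = 2.217 / 65.38 = 0.03391 mol; n(e⁻) = 2 × 0.03391 = 0.06782 mol
Q = 0.06782 × 96485 = 6544 C
t = 6544 / 11.1 = 589.5 s = 0.164 h

0.164 h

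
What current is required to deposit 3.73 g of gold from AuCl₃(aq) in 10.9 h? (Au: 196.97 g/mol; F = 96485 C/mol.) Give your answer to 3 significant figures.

n(Au) = 3.73 / 196.97 = 0.01894 mol
Au³⁺ + 3e⁻ → Au, so n(e⁻) = 3 × 0.01894 = 0.05682 mol
Q = 0.05682 × 96485 = 5482 C
I = Q / t = 5482 / 39240 s = 0.140 A

0.140 A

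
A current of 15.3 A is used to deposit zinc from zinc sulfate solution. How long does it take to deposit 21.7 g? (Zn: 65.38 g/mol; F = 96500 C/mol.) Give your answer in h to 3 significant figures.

1.16 h

n(Zn) = 21.7 / 65.38 = 0.3319 mol
Zn²⁺ + 2e⁻ → Zn, so n(e⁻) = 2 × 0.3319 = 0.6638 mol
Q = 0.6638 × 96500 = 64060 C
t = Q / I = 64060 / 15.3 = 4187 s = 1.16 h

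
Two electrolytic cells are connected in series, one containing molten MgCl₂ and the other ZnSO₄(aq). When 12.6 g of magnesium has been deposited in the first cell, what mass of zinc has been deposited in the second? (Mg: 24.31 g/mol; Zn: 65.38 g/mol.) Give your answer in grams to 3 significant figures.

33.9 g

n(Mg) = 12.6 / 24.31 = 0.5183 mol
Mg²⁺ + 2e⁻ → Mg, so n(e⁻) = 2 × 0.5183 = 1.037 mol
Same current for the same time ⇒ same n(e⁻) = 1.037 mol in both cells.
Zn²⁺ + 2e⁻ → Zn, so n(Zn) = 1.037 / 2 = 0.5185 mol
m(Zn) = 0.5185 × 65.38 = 33.9 g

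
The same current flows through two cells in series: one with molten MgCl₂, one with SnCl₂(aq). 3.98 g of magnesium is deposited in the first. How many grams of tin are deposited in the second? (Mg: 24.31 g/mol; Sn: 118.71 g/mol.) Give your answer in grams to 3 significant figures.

19.4 g

n(Mg) = 3.98 / 24.31 = 0.1637 mol
Mg²⁺ + 2e⁻ → Mg, so n(e⁻) = 2 × 0.1637 = 0.3274 mol
Same current for the same time ⇒ same n(e⁻) = 0.3274 mol in both cells.
Sn²⁺ + 2e⁻ → Sn, so n(Sn) = 0.3274 / 2 = 0.1637 mol
m(Sn) = 0.1637 × 118.71 = 19.4 g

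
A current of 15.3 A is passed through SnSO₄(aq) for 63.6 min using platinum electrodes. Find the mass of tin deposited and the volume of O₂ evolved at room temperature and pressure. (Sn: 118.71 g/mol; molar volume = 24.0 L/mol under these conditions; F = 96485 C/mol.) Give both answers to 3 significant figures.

Q = 15.3 × 3816 = 58380 C; n(e⁻) = 58380 / 96485 = 0.6051 mol
Cathode: Sn²⁺ + 2e⁻ → Sn → n(Sn) = 0.6051/2 = 0.3026 mol → 35.9 g
Anode: 2H₂O → O₂ + 4H⁺ + 4e⁻ → n(O₂) = 0.6051/4 = 0.1513 mol → 3.63 L

35.9 g Sn; 3.63 L O₂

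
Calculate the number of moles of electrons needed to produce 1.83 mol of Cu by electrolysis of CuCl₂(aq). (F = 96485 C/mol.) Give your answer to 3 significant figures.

Cu²⁺ + 2e⁻ → Cu, so n(e⁻) = 2 × 1.83 = 3.660 mol

3.66 mol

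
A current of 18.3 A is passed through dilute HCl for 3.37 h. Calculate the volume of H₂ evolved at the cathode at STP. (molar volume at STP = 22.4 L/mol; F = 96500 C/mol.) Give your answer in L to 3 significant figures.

Q = 18.3 A × 12132 s = 2.220×10^5 C
Moles of electrons = 2.220×10^5 / 96500 = 2.301 mol
2H⁺ + 2e⁻ → H₂, so n(H₂) = 2.301 / 2 = 1.151 mol
V = 1.151 × 22.4 = 25.78 L

25.8 L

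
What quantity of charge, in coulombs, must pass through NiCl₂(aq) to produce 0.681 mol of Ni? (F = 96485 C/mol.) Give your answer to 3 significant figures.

1.31×10^5 C

Ni²⁺ + 2e⁻ → Ni, so n(e⁻) = 2 × 0.681 = 1.362 mol
Q = 1.362 × 96485 = 1.314×10^5 C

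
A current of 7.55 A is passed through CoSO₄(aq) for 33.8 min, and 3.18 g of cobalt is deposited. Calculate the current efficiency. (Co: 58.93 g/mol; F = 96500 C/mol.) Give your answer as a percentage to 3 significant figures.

Q = 7.55 × 2028 = 15310 C
n(e⁻) = 15310 / 96500 = 0.1587 mol
Co²⁺ + 2e⁻ → Co, so theoretical n(Co) = 0.07935 mol → 4.676 g
Efficiency = 3.18 / 4.676 = 0.6801 = 68.0%

68.0%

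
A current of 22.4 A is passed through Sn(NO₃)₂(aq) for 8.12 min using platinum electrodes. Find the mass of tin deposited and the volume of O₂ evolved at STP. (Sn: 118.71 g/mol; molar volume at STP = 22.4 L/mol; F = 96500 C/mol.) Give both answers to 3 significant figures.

6.71 g Sn; 0.633 L O₂

Q = 22.4 × 487.2 = 10910 C; n(e⁻) = 10910 / 96500 = 0.1131 mol
Cathode: Sn²⁺ + 2e⁻ → Sn → n(Sn) = 0.1131/2 = 0.05655 mol → 6.71 g
Anode: 2H₂O → O₂ + 4H⁺ + 4e⁻ → n(O₂) = 0.1131/4 = 0.02828 mol → 0.633 L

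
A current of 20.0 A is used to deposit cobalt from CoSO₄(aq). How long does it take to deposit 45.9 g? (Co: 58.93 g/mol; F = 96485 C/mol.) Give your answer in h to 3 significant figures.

n(Co) = 45.9 / 58.93 = 0.7789 mol
Co²⁺ + 2e⁻ → Co, so n(e⁻) = 2 × 0.7789 = 1.558 mol
Q = 1.558 × 96485 = 1.503×10^5 C
t = Q / I = 1.503×10^5 / 20.0 = 7515 s = 2.09 h

2.09 h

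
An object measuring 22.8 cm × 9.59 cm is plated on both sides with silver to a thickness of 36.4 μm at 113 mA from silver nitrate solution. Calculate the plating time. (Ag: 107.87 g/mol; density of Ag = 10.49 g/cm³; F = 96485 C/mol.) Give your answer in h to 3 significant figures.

36.7 h

Plated area = 2 × 22.8 × 9.59 = 437.3 cm²
Volume = 437.3 × 36.4×10⁻⁴ cm = 1.592 cm³
m(Ag) = 1.592 × 10.49 = 16.70 g
n(Ag) = 16.70 / 107.87 = 0.1548 mol; n(e⁻) = 0.1548 mol
Q = 0.1548 × 96485 = 14940 C
t = 14940 / 0.113 = 1.322×10^5 s = 36.7 h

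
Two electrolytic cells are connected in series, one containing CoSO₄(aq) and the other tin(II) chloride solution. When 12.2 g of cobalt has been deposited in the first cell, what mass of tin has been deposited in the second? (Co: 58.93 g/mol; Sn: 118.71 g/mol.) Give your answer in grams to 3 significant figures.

n(Co) = 12.2 / 58.93 = 0.2070 mol
Co²⁺ + 2e⁻ → Co, so n(e⁻) = 2 × 0.2070 = 0.4140 mol
Since the cells are in series, n(e⁻) in the Sn cell is also 0.4140 mol.
Sn²⁺ + 2e⁻ → Sn, so n(Sn) = 0.4140 / 2 = 0.2070 mol
m(Sn) = 0.2070 × 118.71 = 24.6 g

24.6 g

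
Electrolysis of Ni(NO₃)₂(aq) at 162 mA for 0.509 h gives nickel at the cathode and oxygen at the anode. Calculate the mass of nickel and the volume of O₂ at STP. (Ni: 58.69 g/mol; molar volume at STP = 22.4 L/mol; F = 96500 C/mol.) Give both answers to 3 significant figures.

0.0903 g Ni; 0.0172 L O₂

Q = 0.162 × 1832.4 = 296.8 C; n(e⁻) = 296.8 / 96500 = 0.003076 mol
Cathode: Ni²⁺ + 2e⁻ → Ni → n(Ni) = 0.003076/2 = 0.001538 mol → 0.0903 g
Anode: 2H₂O → O₂ + 4H⁺ + 4e⁻ → n(O₂) = 0.003076/4 = 7.690×10^-4 mol → 0.0172 L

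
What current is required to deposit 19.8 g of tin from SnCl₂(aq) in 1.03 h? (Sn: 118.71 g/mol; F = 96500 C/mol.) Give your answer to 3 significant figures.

8.68 A

n(Sn) = 19.8 / 118.71 = 0.1668 mol
Sn²⁺ + 2e⁻ → Sn, so n(e⁻) = 2 × 0.1668 = 0.3336 mol
Q = 0.3336 × 96500 = 32190 C
I = Q / t = 32190 / 3708 s = 8.68 A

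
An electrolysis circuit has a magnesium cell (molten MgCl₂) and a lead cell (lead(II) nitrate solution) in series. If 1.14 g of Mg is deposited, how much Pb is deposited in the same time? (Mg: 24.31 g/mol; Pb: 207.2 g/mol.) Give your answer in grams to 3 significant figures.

9.72 g

n(Mg) = 1.14 / 24.31 = 0.04689 mol
Mg²⁺ + 2e⁻ → Mg, so n(e⁻) = 2 × 0.04689 = 0.09378 mol
Since the cells are in series, n(e⁻) in the Pb cell is also 0.09378 mol.
Pb²⁺ + 2e⁻ → Pb, so n(Pb) = 0.09378 / 2 = 0.04689 mol
m(Pb) = 0.04689 × 207.2 = 9.72 g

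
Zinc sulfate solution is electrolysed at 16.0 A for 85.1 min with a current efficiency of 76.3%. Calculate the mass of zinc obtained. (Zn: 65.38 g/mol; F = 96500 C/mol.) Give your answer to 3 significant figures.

21.1 g

Q = 16.0 × 5106 = 81700 C
n(e⁻) = 81700 / 96500 = 0.8466 mol
Zn²⁺ + 2e⁻ → Zn, so theoretical m(Zn) = 0.4233 × 65.38 = 27.68 g
Actual mass = 76.3% × 27.68 = 21.1 g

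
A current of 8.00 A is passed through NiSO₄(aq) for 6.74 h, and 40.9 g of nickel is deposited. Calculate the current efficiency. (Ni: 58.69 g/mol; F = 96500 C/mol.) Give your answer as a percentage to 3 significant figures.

69.3%

Q = 8.00 × 24264 = 1.941×10^5 C
n(e⁻) = 1.941×10^5 / 96500 = 2.011 mol
Ni²⁺ + 2e⁻ → Ni, so theoretical n(Ni) = 1.006 mol → 59.04 g
Efficiency = 40.9 / 59.04 = 0.6928 = 69.3%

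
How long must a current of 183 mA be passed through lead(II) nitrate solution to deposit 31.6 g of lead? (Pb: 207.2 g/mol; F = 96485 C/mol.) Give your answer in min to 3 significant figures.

2680 min

n(Pb) = 31.6 / 207.2 = 0.1525 mol
Pb²⁺ + 2e⁻ → Pb, so n(e⁻) = 2 × 0.1525 = 0.3050 mol
Q = 0.3050 × 96485 = 29430 C
t = Q / I = 29430 / 0.183 = 1.608×10^5 s = 2680 min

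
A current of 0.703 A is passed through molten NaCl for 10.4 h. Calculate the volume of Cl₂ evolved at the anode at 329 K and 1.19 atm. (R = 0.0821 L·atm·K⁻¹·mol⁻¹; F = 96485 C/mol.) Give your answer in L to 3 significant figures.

Charge passed = 0.703 × 37440 = 26320 C
n(e⁻) = 26320 / 96485 = 0.2728 mol
2Cl⁻ → Cl₂ + 2e⁻, so n(Cl₂) = 0.2728 / 2 = 0.1364 mol
V = nRT/P = 0.1364 × 0.0821 × 329 / 1.19 = 3.096 L

3.10 L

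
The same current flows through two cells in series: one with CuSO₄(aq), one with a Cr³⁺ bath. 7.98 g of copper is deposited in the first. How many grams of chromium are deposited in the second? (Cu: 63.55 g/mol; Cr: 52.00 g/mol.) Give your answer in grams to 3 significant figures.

4.35 g

n(Cu) = 7.98 / 63.55 = 0.1256 mol
Cu²⁺ + 2e⁻ → Cu, so n(e⁻) = 2 × 0.1256 = 0.2512 mol
Since the cells are in series, n(e⁻) in the Cr cell is also 0.2512 mol.
Cr³⁺ + 3e⁻ → Cr, so n(Cr) = 0.2512 / 3 = 0.08373 mol
m(Cr) = 0.08373 × 52.00 = 4.35 g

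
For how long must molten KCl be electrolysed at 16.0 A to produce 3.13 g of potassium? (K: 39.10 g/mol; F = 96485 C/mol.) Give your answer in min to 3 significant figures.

8.05 min

n(K) = 3.13 / 39.10 = 0.08005 mol
K⁺ + e⁻ → K, so n(e⁻) = 0.08005 mol
Q = 0.08005 × 96485 = 7724 C
t = Q / I = 7724 / 16.0 = 482.8 s = 8.05 min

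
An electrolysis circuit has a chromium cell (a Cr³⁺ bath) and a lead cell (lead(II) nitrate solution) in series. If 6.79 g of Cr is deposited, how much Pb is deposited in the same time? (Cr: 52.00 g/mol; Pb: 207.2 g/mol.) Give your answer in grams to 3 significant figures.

n(Cr) = 6.79 / 52.00 = 0.1306 mol
Cr³⁺ + 3e⁻ → Cr, so n(e⁻) = 3 × 0.1306 = 0.3918 mol
In series, the same 0.3918 mol of electrons flows through the second cell.
Pb²⁺ + 2e⁻ → Pb, so n(Pb) = 0.3918 / 2 = 0.1959 mol
m(Pb) = 0.1959 × 207.2 = 40.6 g

40.6 g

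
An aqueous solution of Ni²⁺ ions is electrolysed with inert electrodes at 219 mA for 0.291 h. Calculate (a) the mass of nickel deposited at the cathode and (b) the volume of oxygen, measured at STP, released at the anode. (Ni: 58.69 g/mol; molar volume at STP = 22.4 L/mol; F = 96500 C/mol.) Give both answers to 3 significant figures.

Q = 0.219 × 1047.6 = 229.4 C; n(e⁻) = 229.4 / 96500 = 0.002377 mol
Cathode: Ni²⁺ + 2e⁻ → Ni → n(Ni) = 0.002377/2 = 0.001189 mol → 0.0698 g
Anode: 2H₂O → O₂ + 4H⁺ + 4e⁻ → n(O₂) = 0.002377/4 = 5.943×10^-4 mol → 0.0133 L

0.0698 g Ni; 0.0133 L O₂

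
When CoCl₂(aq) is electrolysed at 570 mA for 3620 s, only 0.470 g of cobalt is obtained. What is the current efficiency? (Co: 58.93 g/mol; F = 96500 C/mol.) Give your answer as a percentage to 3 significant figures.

74.6%

Q = 0.570 × 3620 = 2063 C
n(e⁻) = 2063 / 96500 = 0.02138 mol
Co²⁺ + 2e⁻ → Co, so theoretical n(Co) = 0.01069 mol → 0.6300 g
Efficiency = 0.470 / 0.6300 = 0.7460 = 74.6%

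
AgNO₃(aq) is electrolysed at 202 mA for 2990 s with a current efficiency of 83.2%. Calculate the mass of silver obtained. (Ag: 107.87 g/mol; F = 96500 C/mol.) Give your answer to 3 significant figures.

Q = 0.202 × 2990 = 604.0 C
n(e⁻) = 604.0 / 96500 = 0.006259 mol
Ag⁺ + e⁻ → Ag, so theoretical m(Ag) = 0.006259 × 107.87 = 0.6752 g
Actual mass = 83.2% × 0.6752 = 0.562 g

0.562 g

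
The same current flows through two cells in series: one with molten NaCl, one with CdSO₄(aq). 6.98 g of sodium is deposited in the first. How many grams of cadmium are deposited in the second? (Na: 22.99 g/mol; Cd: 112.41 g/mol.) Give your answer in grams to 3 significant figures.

17.1 g

n(Na) = 6.98 / 22.99 = 0.3036 mol
Na⁺ + e⁻ → Na, so n(e⁻) = 0.3036 mol
In series, the same 0.3036 mol of electrons flows through the second cell.
Cd²⁺ + 2e⁻ → Cd, so n(Cd) = 0.3036 / 2 = 0.1518 mol
m(Cd) = 0.1518 × 112.41 = 17.1 g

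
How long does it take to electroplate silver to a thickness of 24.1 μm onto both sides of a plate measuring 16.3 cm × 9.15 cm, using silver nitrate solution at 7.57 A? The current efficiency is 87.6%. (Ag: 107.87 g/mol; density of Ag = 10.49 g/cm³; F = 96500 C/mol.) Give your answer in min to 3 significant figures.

Plated area = 2 × 16.3 × 9.15 = 298.3 cm²
Volume = 298.3 × 24.1×10⁻⁴ cm = 0.7189 cm³
m(Ag) = 0.7189 × 10.49 = 7.541 g
n(Ag) = 7.541 / 107.87 = 0.06991 mol; n(e⁻) = 0.06991 mol
Q = 0.06991 × 96500 / 0.876 = 7701 C
t = 7701 / 7.57 = 1017 s = 17.0 min

17.0 min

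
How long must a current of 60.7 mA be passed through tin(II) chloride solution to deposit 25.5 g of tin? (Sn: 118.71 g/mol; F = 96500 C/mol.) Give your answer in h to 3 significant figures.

n(Sn) = 25.5 / 118.71 = 0.2148 mol
Sn²⁺ + 2e⁻ → Sn, so n(e⁻) = 2 × 0.2148 = 0.4296 mol
Q = 0.4296 × 96500 = 41460 C
t = Q / I = 41460 / 0.0607 = 6.830×10^5 s = 190 h

190 h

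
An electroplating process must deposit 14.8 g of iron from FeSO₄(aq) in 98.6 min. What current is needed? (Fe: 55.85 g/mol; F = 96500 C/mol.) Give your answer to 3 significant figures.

n(Fe) = 14.8 / 55.85 = 0.2650 mol
Fe²⁺ + 2e⁻ → Fe, so n(e⁻) = 2 × 0.2650 = 0.5300 mol
Q = 0.5300 × 96500 = 51150 C
I = Q / t = 51150 / 5916 s = 8.65 A

8.65 A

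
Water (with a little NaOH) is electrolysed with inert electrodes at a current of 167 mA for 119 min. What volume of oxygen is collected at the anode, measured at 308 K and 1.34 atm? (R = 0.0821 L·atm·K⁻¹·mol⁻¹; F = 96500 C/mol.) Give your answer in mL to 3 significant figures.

Q = It = 0.167 × 7140 = 1192 C
Moles of electrons = 1192 / 96500 = 0.01235 mol
2H₂O → O₂ + 4H⁺ + 4e⁻, so n(O₂) = 0.01235 / 4 = 0.003088 mol
V = nRT/P = 0.003088 × 0.0821 × 308 / 1.34 = 0.05827 L
= 58.3 mL

58.3 mL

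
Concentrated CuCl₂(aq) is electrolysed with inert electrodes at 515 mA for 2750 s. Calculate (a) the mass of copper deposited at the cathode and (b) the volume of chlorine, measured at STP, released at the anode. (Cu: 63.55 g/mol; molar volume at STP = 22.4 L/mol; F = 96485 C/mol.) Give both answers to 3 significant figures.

0.466 g Cu; 0.164 L Cl₂

Q = 0.515 × 2750 = 1416 C; n(e⁻) = 1416 / 96485 = 0.01468 mol
Cathode: Cu²⁺ + 2e⁻ → Cu → n(Cu) = 0.01468/2 = 0.007340 mol → 0.466 g
Anode: 2Cl⁻ → Cl₂ + 2e⁻ → n(Cl₂) = 0.01468/2 = 0.007340 mol → 0.164 L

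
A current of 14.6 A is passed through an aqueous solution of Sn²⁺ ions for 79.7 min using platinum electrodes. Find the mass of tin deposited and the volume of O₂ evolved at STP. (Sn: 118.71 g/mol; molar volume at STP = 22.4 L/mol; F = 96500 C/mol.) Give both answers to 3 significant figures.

Q = 14.6 × 4782 = 69820 C; n(e⁻) = 69820 / 96500 = 0.7235 mol
Cathode: Sn²⁺ + 2e⁻ → Sn → n(Sn) = 0.7235/2 = 0.3618 mol → 42.9 g
Anode: 2H₂O → O₂ + 4H⁺ + 4e⁻ → n(O₂) = 0.7235/4 = 0.1809 mol → 4.05 L

42.9 g Sn; 4.05 L O₂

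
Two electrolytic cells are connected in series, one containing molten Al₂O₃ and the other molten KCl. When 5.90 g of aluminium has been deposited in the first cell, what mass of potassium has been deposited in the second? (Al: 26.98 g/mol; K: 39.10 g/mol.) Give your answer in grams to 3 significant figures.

25.7 g

n(Al) = 5.90 / 26.98 = 0.2187 mol
Al³⁺ + 3e⁻ → Al, so n(e⁻) = 3 × 0.2187 = 0.6561 mol
In series, the same 0.6561 mol of electrons flows through the second cell.
K⁺ + e⁻ → K, so n(K) = 0.6561 mol
m(K) = 0.6561 × 39.10 = 25.7 g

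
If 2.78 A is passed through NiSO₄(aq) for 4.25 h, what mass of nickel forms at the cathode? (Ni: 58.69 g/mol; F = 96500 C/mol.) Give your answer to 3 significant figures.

12.9 g

Q = 2.78 A × 15300 s = 42530 C
n(e⁻) = Q/F = 42530/96500 = 0.4407 mol
Ni²⁺ + 2e⁻ → Ni, so n(Ni) = 0.4407 / 2 = 0.2204 mol
m = 0.2204 × 58.69 = 12.9 g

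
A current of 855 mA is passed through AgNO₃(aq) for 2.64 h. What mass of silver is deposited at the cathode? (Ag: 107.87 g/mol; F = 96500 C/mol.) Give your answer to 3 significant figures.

Q = It = 0.855 × 9504 = 8126 C
n(e⁻) = 8126 / 96500 = 0.08421 mol
Ag⁺ + e⁻ → Ag, so n(Ag) = 0.08421 mol
m = 0.08421 × 107.87 = 9.08 g

9.08 g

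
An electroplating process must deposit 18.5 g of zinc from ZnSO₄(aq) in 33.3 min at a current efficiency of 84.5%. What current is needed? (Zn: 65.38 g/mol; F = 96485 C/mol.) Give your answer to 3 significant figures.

n(Zn) = 18.5 / 65.38 = 0.2830 mol
Zn²⁺ + 2e⁻ → Zn, so n(e⁻) = 2 × 0.2830 = 0.5660 mol
Q = 0.5660 × 96485 / 0.845 = 64630 C
I = Q / t = 64630 / 1998 s = 32.3 A

32.3 A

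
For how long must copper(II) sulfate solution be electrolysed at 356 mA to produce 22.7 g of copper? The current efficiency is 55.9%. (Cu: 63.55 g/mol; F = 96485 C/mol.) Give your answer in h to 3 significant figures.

96.2 h

n(Cu) = 22.7 / 63.55 = 0.3572 mol
Cu²⁺ + 2e⁻ → Cu, so n(e⁻) = 2 × 0.3572 = 0.7144 mol
Q = 0.7144 × 96485 / 0.559 = 1.233×10^5 C
t = Q / I = 1.233×10^5 / 0.356 = 3.463×10^5 s = 96.2 h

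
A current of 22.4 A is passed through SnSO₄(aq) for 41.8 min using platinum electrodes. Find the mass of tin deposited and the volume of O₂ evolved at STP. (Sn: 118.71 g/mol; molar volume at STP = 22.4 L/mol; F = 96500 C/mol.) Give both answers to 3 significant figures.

Q = 22.4 × 2508 = 56180 C; n(e⁻) = 56180 / 96500 = 0.5822 mol
Cathode: Sn²⁺ + 2e⁻ → Sn → n(Sn) = 0.5822/2 = 0.2911 mol → 34.6 g
Anode: 2H₂O → O₂ + 4H⁺ + 4e⁻ → n(O₂) = 0.5822/4 = 0.1456 mol → 3.26 L

34.6 g Sn; 3.26 L O₂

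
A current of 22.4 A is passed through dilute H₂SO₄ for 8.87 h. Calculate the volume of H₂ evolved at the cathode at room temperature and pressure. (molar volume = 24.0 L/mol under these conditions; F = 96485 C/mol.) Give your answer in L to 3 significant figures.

89.0 L

Q = 22.4 A × 31932 s = 7.153×10^5 C
Moles of electrons = 7.153×10^5 / 96485 = 7.414 mol
2H⁺ + 2e⁻ → H₂, so n(H₂) = 7.414 / 2 = 3.707 mol
V = 3.707 × 24.0 = 88.97 L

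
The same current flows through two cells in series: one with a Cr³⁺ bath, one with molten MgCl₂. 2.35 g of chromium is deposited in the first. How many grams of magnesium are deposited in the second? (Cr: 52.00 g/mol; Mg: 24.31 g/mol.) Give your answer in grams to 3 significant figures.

n(Cr) = 2.35 / 52.00 = 0.04519 mol
Cr³⁺ + 3e⁻ → Cr, so n(e⁻) = 3 × 0.04519 = 0.1356 mol
In series, the same 0.1356 mol of electrons flows through the second cell.
Mg²⁺ + 2e⁻ → Mg, so n(Mg) = 0.1356 / 2 = 0.06780 mol
m(Mg) = 0.06780 × 24.31 = 1.65 g

1.65 g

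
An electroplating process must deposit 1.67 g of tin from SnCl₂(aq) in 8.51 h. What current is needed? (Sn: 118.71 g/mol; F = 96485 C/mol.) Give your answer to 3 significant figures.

0.0886 A

n(Sn) = 1.67 / 118.71 = 0.01407 mol
Sn²⁺ + 2e⁻ → Sn, so n(e⁻) = 2 × 0.01407 = 0.02814 mol
Q = 0.02814 × 96485 = 2715 C
I = Q / t = 2715 / 30636 s = 0.0886 A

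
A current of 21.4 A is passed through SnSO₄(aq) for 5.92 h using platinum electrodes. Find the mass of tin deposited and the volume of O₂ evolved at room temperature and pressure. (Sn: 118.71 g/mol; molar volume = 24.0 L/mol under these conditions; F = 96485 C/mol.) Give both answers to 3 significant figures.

Q = 21.4 × 21312 = 4.561×10^5 C; n(e⁻) = 4.561×10^5 / 96485 = 4.727 mol
Cathode: Sn²⁺ + 2e⁻ → Sn → n(Sn) = 4.727/2 = 2.364 mol → 281 g
Anode: 2H₂O → O₂ + 4H⁺ + 4e⁻ → n(O₂) = 4.727/4 = 1.182 mol → 28.4 L

281 g Sn; 28.4 L O₂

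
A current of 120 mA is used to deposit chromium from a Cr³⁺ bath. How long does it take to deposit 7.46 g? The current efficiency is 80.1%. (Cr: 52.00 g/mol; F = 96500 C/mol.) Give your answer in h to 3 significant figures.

120 h

n(Cr) = 7.46 / 52.00 = 0.1435 mol
Cr³⁺ + 3e⁻ → Cr, so n(e⁻) = 3 × 0.1435 = 0.4305 mol
Q = 0.4305 × 96500 / 0.801 = 51860 C
t = Q / I = 51860 / 0.120 = 4.322×10^5 s = 120 h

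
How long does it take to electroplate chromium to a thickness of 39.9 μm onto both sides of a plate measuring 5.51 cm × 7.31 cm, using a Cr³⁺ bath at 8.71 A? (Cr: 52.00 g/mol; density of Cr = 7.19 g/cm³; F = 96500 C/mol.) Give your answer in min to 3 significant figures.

Plated area = 2 × 5.51 × 7.31 = 80.56 cm²
Volume = 80.56 × 39.9×10⁻⁴ cm = 0.3214 cm³
m(Cr) = 0.3214 × 7.19 = 2.311 g
n(Cr) = 2.311 / 52.00 = 0.04444 mol; n(e⁻) = 3 × 0.04444 = 0.1333 mol
Q = 0.1333 × 96500 = 12860 C
t = 12860 / 8.71 = 1476 s = 24.6 min

24.6 min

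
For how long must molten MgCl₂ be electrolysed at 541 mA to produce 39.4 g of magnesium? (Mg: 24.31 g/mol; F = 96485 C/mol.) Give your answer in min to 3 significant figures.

9640 min

n(Mg) = 39.4 / 24.31 = 1.621 mol
Mg²⁺ + 2e⁻ → Mg, so n(e⁻) = 2 × 1.621 = 3.242 mol
Q = 3.242 × 96485 = 3.128×10^5 C
t = Q / I = 3.128×10^5 / 0.541 = 5.782×10^5 s = 9640 min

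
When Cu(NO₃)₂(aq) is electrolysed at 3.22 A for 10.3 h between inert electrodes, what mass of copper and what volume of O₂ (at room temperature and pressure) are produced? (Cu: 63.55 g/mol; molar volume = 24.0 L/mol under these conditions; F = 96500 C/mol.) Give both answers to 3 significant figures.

39.3 g Cu; 7.42 L O₂

Q = 3.22 × 37080 = 1.194×10^5 C; n(e⁻) = 1.194×10^5 / 96500 = 1.237 mol
Cathode: Cu²⁺ + 2e⁻ → Cu → n(Cu) = 1.237/2 = 0.6185 mol → 39.3 g
Anode: 2H₂O → O₂ + 4H⁺ + 4e⁻ → n(O₂) = 1.237/4 = 0.3093 mol → 7.42 L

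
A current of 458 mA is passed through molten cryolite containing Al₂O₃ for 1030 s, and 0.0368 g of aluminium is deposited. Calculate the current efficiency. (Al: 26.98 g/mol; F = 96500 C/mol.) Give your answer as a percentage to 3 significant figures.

83.7%

Q = 0.458 × 1030 = 471.7 C
n(e⁻) = 471.7 / 96500 = 0.004888 mol
Al³⁺ + 3e⁻ → Al, so theoretical n(Al) = 0.001629 mol → 0.04395 g
Efficiency = 0.0368 / 0.04395 = 0.8373 = 83.7%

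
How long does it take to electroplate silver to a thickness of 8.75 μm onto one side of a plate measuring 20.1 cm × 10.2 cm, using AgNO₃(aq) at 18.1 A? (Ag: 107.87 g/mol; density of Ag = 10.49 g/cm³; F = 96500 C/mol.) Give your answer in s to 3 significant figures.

93.0 s

Plated area = 20.1 × 10.2 = 205.0 cm²
Volume = 205.0 × 8.75×10⁻⁴ cm = 0.1794 cm³
m(Ag) = 0.1794 × 10.49 = 1.882 g
n(Ag) = 1.882 / 107.87 = 0.01745 mol; n(e⁻) = 0.01745 mol
Q = 0.01745 × 96500 = 1684 C
t = 1684 / 18.1 = 93.04 s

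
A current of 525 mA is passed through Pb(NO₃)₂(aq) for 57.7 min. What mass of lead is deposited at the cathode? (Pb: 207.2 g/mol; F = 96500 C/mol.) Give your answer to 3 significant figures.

1.95 g

Charge passed = 0.525 × 3462 = 1818 C
n(e⁻) = 1818 / 96500 = 0.01884 mol
Pb²⁺ + 2e⁻ → Pb, so n(Pb) = 0.01884 / 2 = 0.009420 mol
m = 0.009420 × 207.2 = 1.95 g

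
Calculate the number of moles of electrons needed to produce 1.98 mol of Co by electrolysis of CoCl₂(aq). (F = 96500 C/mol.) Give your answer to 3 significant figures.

3.96 mol

Co²⁺ + 2e⁻ → Co, so n(e⁻) = 2 × 1.98 = 3.960 mol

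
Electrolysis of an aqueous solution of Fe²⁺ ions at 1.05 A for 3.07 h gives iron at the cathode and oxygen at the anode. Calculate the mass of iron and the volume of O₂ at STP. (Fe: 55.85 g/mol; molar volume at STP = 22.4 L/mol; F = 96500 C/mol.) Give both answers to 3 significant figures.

Q = 1.05 × 11052 = 11600 C; n(e⁻) = 11600 / 96500 = 0.1202 mol
Cathode: Fe²⁺ + 2e⁻ → Fe → n(Fe) = 0.1202/2 = 0.06010 mol → 3.36 g
Anode: 2H₂O → O₂ + 4H⁺ + 4e⁻ → n(O₂) = 0.1202/4 = 0.03005 mol → 0.673 L

3.36 g Fe; 0.673 L O₂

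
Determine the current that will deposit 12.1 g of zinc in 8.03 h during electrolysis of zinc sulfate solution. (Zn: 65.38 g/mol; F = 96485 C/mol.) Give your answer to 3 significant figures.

n(Zn) = 12.1 / 65.38 = 0.1851 mol
Zn²⁺ + 2e⁻ → Zn, so n(e⁻) = 2 × 0.1851 = 0.3702 mol
Q = 0.3702 × 96485 = 35720 C
I = Q / t = 35720 / 28908 s = 1.24 A

1.24 A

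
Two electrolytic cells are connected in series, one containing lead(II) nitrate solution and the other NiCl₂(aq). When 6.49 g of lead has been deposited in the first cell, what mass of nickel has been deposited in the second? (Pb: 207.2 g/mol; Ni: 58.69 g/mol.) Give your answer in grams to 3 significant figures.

1.84 g

n(Pb) = 6.49 / 207.2 = 0.03132 mol
Pb²⁺ + 2e⁻ → Pb, so n(e⁻) = 2 × 0.03132 = 0.06264 mol
Same current for the same time ⇒ same n(e⁻) = 0.06264 mol in both cells.
Ni²⁺ + 2e⁻ → Ni, so n(Ni) = 0.06264 / 2 = 0.03132 mol
m(Ni) = 0.03132 × 58.69 = 1.84 g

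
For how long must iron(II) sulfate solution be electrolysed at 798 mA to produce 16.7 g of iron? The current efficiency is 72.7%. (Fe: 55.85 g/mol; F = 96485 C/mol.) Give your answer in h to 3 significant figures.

27.6 h

n(Fe) = 16.7 / 55.85 = 0.2990 mol
Fe²⁺ + 2e⁻ → Fe, so n(e⁻) = 2 × 0.2990 = 0.5980 mol
Q = 0.5980 × 96485 / 0.727 = 79360 C
t = Q / I = 79360 / 0.798 = 99450 s = 27.6 h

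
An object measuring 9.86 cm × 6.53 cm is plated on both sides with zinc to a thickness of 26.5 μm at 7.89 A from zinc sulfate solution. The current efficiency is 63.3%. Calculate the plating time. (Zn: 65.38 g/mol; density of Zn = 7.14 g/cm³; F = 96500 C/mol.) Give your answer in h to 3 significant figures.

0.400 h

Plated area = 2 × 9.86 × 6.53 = 128.8 cm²
Volume = 128.8 × 26.5×10⁻⁴ cm = 0.3413 cm³
m(Zn) = 0.3413 × 7.14 = 2.437 g
n(Zn) = 2.437 / 65.38 = 0.03727 mol; n(e⁻) = 2 × 0.03727 = 0.07454 mol
Q = 0.07454 × 96500 / 0.633 = 11360 C
t = 11360 / 7.89 = 1440 s = 0.400 h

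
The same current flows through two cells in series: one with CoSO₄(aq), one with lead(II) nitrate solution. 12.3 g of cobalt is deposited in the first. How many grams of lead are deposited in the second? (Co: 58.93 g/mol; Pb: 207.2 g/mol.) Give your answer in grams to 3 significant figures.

43.2 g

n(Co) = 12.3 / 58.93 = 0.2087 mol
Co²⁺ + 2e⁻ → Co, so n(e⁻) = 2 × 0.2087 = 0.4174 mol
Since the cells are in series, n(e⁻) in the Pb cell is also 0.4174 mol.
Pb²⁺ + 2e⁻ → Pb, so n(Pb) = 0.4174 / 2 = 0.2087 mol
m(Pb) = 0.2087 × 207.2 = 43.2 g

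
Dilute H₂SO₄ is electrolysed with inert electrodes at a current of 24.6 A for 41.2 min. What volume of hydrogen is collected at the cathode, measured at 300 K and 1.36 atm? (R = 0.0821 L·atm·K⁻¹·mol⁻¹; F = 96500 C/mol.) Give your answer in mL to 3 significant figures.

5710 mL

Charge passed = 24.6 × 2472 = 60810 C
n(e⁻) = 60810 / 96500 = 0.6302 mol
2H⁺ + 2e⁻ → H₂, so n(H₂) = 0.6302 / 2 = 0.3151 mol
V = nRT/P = 0.3151 × 0.0821 × 300 / 1.36 = 5.707 L
= 5710 mL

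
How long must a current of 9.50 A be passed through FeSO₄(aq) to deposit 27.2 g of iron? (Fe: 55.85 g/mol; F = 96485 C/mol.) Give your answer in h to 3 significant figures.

n(Fe) = 27.2 / 55.85 = 0.4870 mol
Fe²⁺ + 2e⁻ → Fe, so n(e⁻) = 2 × 0.4870 = 0.9740 mol
Q = 0.9740 × 96485 = 93980 C
t = Q / I = 93980 / 9.50 = 9893 s = 2.75 h

2.75 h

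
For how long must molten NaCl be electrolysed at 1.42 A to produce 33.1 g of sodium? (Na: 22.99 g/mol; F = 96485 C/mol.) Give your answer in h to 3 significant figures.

n(Na) = 33.1 / 22.99 = 1.440 mol
Na⁺ + e⁻ → Na, so n(e⁻) = 1.440 mol
Q = 1.440 × 96485 = 1.389×10^5 C
t = Q / I = 1.389×10^5 / 1.42 = 97820 s = 27.2 h

27.2 h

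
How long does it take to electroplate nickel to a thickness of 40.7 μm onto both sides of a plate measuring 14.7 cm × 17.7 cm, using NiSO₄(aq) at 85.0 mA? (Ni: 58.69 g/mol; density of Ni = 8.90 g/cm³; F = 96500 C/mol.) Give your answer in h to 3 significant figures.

Plated area = 2 × 14.7 × 17.7 = 520.4 cm²
Volume = 520.4 × 40.7×10⁻⁴ cm = 2.118 cm³
m(Ni) = 2.118 × 8.90 = 18.85 g
n(Ni) = 18.85 / 58.69 = 0.3212 mol; n(e⁻) = 2 × 0.3212 = 0.6424 mol
Q = 0.6424 × 96500 = 61990 C
t = 61990 / 0.0850 = 7.293×10^5 s = 203 h

203 h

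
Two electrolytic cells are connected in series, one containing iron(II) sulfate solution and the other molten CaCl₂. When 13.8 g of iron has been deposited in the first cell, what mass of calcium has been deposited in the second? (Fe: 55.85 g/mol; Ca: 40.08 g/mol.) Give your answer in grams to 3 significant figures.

9.90 g

n(Fe) = 13.8 / 55.85 = 0.2471 mol
Fe²⁺ + 2e⁻ → Fe, so n(e⁻) = 2 × 0.2471 = 0.4942 mol
Since the cells are in series, n(e⁻) in the Ca cell is also 0.4942 mol.
Ca²⁺ + 2e⁻ → Ca, so n(Ca) = 0.4942 / 2 = 0.2471 mol
m(Ca) = 0.2471 × 40.08 = 9.90 g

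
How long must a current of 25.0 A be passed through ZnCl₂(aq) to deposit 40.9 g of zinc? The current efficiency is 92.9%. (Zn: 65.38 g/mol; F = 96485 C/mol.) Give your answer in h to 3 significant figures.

n(Zn) = 40.9 / 65.38 = 0.6256 mol
Zn²⁺ + 2e⁻ → Zn, so n(e⁻) = 2 × 0.6256 = 1.251 mol
Q = 1.251 × 96485 / 0.929 = 1.299×10^5 C
t = Q / I = 1.299×10^5 / 25.0 = 5196 s = 1.44 h

1.44 h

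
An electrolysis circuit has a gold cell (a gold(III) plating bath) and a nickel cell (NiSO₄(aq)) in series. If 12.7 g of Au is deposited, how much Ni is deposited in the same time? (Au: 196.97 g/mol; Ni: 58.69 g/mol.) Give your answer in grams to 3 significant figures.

n(Au) = 12.7 / 196.97 = 0.06448 mol
Au³⁺ + 3e⁻ → Au, so n(e⁻) = 3 × 0.06448 = 0.1934 mol
Same current for the same time ⇒ same n(e⁻) = 0.1934 mol in both cells.
Ni²⁺ + 2e⁻ → Ni, so n(Ni) = 0.1934 / 2 = 0.09670 mol
m(Ni) = 0.09670 × 58.69 = 5.68 g

5.68 g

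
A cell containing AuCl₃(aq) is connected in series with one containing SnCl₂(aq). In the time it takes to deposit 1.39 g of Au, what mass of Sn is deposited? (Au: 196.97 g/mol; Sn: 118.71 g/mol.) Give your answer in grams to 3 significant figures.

n(Au) = 1.39 / 196.97 = 0.007057 mol
Au³⁺ + 3e⁻ → Au, so n(e⁻) = 3 × 0.007057 = 0.02117 mol
In series, the same 0.02117 mol of electrons flows through the second cell.
Sn²⁺ + 2e⁻ → Sn, so n(Sn) = 0.02117 / 2 = 0.01059 mol
m(Sn) = 0.01059 × 118.71 = 1.26 g

1.26 g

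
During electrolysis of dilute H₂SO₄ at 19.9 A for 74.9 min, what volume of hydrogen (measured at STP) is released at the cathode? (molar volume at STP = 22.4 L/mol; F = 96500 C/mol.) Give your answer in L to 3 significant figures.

10.4 L

Q = It = 19.9 × 4494 = 89430 C
Moles of electrons = 89430 / 96500 = 0.9267 mol
2H⁺ + 2e⁻ → H₂, so n(H₂) = 0.9267 / 2 = 0.4634 mol
V = 0.4634 × 22.4 = 10.38 L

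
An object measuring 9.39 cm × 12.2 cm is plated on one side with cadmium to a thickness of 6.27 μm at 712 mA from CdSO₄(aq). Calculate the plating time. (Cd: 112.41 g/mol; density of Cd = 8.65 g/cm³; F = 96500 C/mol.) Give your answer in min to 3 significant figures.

25.0 min

Plated area = 9.39 × 12.2 = 114.6 cm²
Volume = 114.6 × 6.27×10⁻⁴ cm = 0.07185 cm³
m(Cd) = 0.07185 × 8.65 = 0.6215 g
n(Cd) = 0.6215 / 112.41 = 0.005529 mol; n(e⁻) = 2 × 0.005529 = 0.01106 mol
Q = 0.01106 × 96500 = 1067 C
t = 1067 / 0.712 = 1499 s = 25.0 min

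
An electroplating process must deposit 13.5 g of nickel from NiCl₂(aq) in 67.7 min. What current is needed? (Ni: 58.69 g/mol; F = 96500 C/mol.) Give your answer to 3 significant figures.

10.9 A

n(Ni) = 13.5 / 58.69 = 0.2300 mol
Ni²⁺ + 2e⁻ → Ni, so n(e⁻) = 2 × 0.2300 = 0.4600 mol
Q = 0.4600 × 96500 = 44390 C
I = Q / t = 44390 / 4062 s = 10.9 A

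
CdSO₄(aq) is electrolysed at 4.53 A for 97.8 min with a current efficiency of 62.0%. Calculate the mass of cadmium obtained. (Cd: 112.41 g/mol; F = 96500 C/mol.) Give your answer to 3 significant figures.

9.60 g

Q = 4.53 × 5868 = 26580 C
n(e⁻) = 26580 / 96500 = 0.2754 mol
Cd²⁺ + 2e⁻ → Cd, so theoretical m(Cd) = 0.1377 × 112.41 = 15.48 g
Actual mass = 62.0% × 15.48 = 9.60 g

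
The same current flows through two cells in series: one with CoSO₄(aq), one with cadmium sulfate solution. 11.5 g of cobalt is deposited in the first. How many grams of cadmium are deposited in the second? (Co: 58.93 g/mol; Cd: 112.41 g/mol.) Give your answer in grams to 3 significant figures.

21.9 g

n(Co) = 11.5 / 58.93 = 0.1951 mol
Co²⁺ + 2e⁻ → Co, so n(e⁻) = 2 × 0.1951 = 0.3902 mol
Same current for the same time ⇒ same n(e⁻) = 0.3902 mol in both cells.
Cd²⁺ + 2e⁻ → Cd, so n(Cd) = 0.3902 / 2 = 0.1951 mol
m(Cd) = 0.1951 × 112.41 = 21.9 g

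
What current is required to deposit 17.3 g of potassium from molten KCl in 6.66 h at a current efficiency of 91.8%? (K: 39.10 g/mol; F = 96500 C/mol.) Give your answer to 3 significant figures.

1.94 A

n(K) = 17.3 / 39.10 = 0.4425 mol
K⁺ + e⁻ → K, so n(e⁻) = 0.4425 mol
Q = 0.4425 × 96500 / 0.918 = 46520 C
I = Q / t = 46520 / 23976 s = 1.94 A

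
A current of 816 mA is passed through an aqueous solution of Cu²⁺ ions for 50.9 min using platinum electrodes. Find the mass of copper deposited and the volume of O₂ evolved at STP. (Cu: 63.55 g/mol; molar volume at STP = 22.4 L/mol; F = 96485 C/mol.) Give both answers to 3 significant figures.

0.821 g Cu; 0.145 L O₂

Q = 0.816 × 3054 = 2492 C; n(e⁻) = 2492 / 96485 = 0.02583 mol
Cathode: Cu²⁺ + 2e⁻ → Cu → n(Cu) = 0.02583/2 = 0.01292 mol → 0.821 g
Anode: 2H₂O → O₂ + 4H⁺ + 4e⁻ → n(O₂) = 0.02583/4 = 0.006458 mol → 0.145 L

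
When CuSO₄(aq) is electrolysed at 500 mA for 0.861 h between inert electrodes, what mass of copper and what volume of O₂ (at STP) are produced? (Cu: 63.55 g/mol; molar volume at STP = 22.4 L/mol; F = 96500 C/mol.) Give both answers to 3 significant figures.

Q = 0.500 × 3099.6 = 1550 C; n(e⁻) = 1550 / 96500 = 0.01606 mol
Cathode: Cu²⁺ + 2e⁻ → Cu → n(Cu) = 0.01606/2 = 0.008030 mol → 0.510 g
Anode: 2H₂O → O₂ + 4H⁺ + 4e⁻ → n(O₂) = 0.01606/4 = 0.004015 mol → 0.0899 L

0.510 g Cu; 0.0899 L O₂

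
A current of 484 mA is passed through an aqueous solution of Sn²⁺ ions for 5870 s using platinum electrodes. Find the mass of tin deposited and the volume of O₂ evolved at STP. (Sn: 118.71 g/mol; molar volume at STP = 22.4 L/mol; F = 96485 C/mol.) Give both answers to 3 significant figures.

Q = 0.484 × 5870 = 2841 C; n(e⁻) = 2841 / 96485 = 0.02944 mol
Cathode: Sn²⁺ + 2e⁻ → Sn → n(Sn) = 0.02944/2 = 0.01472 mol → 1.75 g
Anode: 2H₂O → O₂ + 4H⁺ + 4e⁻ → n(O₂) = 0.02944/4 = 0.007360 mol → 0.165 L

1.75 g Sn; 0.165 L O₂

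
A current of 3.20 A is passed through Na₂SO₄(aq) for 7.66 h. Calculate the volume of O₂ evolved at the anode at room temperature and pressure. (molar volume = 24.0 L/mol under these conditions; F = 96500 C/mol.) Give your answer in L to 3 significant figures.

5.49 L

Q = 3.20 A × 27576 s = 88240 C
Moles of electrons = 88240 / 96500 = 0.9144 mol
2H₂O → O₂ + 4H⁺ + 4e⁻, so n(O₂) = 0.9144 / 4 = 0.2286 mol
V = 0.2286 × 24.0 = 5.486 L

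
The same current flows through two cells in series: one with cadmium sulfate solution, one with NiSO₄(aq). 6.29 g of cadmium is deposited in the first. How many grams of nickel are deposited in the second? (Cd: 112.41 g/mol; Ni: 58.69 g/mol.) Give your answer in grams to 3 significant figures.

n(Cd) = 6.29 / 112.41 = 0.05596 mol
Cd²⁺ + 2e⁻ → Cd, so n(e⁻) = 2 × 0.05596 = 0.1119 mol
Since the cells are in series, n(e⁻) in the Ni cell is also 0.1119 mol.
Ni²⁺ + 2e⁻ → Ni, so n(Ni) = 0.1119 / 2 = 0.05595 mol
m(Ni) = 0.05595 × 58.69 = 3.28 g

3.28 g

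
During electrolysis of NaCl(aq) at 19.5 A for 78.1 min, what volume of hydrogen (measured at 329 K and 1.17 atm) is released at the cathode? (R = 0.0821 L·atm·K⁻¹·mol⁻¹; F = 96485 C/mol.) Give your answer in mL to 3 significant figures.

10900 mL

Q = It = 19.5 × 4686 = 91380 C
n(e⁻) = Q/F = 91380/96485 = 0.9471 mol
2H⁺ + 2e⁻ → H₂, so n(H₂) = 0.9471 / 2 = 0.4736 mol
V = nRT/P = 0.4736 × 0.0821 × 329 / 1.17 = 10.93 L
= 10900 mL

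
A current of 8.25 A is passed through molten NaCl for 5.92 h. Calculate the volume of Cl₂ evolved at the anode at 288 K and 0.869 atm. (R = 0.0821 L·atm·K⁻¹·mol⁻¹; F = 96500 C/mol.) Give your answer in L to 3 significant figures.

Q = 8.25 A × 21312 s = 1.758×10^5 C
n(e⁻) = 1.758×10^5 / 96500 = 1.822 mol
2Cl⁻ → Cl₂ + 2e⁻, so n(Cl₂) = 1.822 / 2 = 0.9110 mol
V = nRT/P = 0.9110 × 0.0821 × 288 / 0.869 = 24.79 L

24.8 L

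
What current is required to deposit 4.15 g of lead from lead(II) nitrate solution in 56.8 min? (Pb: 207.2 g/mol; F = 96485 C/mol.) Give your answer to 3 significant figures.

1.13 A

n(Pb) = 4.15 / 207.2 = 0.02003 mol
Pb²⁺ + 2e⁻ → Pb, so n(e⁻) = 2 × 0.02003 = 0.04006 mol
Q = 0.04006 × 96485 = 3865 C
I = Q / t = 3865 / 3408 s = 1.13 A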